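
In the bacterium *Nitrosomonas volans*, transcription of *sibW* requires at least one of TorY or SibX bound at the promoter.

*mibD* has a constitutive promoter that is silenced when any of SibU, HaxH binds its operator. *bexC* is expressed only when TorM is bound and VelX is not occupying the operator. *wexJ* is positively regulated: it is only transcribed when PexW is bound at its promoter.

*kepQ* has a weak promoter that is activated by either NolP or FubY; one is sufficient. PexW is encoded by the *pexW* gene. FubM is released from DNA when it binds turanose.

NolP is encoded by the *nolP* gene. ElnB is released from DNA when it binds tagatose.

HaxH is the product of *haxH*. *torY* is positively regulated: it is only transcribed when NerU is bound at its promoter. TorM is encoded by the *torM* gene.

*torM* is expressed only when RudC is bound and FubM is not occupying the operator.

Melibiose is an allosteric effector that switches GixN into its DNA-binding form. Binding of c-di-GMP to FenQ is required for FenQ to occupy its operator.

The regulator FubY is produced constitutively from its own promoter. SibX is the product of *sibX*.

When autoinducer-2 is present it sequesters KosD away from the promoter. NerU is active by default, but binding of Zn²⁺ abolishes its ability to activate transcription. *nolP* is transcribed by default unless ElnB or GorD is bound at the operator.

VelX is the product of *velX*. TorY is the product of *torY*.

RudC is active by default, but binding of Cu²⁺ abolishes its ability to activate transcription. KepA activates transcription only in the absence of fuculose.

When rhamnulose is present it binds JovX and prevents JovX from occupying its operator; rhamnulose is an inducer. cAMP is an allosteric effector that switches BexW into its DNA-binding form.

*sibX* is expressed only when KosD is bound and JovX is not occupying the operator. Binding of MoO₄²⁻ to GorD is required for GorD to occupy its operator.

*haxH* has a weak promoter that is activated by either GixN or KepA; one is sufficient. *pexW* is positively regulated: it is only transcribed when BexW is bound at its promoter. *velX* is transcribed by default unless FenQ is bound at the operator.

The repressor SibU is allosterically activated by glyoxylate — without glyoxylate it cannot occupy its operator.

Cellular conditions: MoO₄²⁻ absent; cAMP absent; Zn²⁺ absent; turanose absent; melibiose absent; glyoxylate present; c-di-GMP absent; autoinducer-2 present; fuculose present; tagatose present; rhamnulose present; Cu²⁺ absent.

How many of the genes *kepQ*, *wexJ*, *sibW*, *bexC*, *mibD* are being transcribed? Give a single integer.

Tagatose is present, so ElnB is inactive.
MoO₄²⁻ is absent, so GorD is inactive.
With no repressor bound, *nolP* is transcribed.
So NolP is produced and active.
FubY is produced constitutively and is active.
Activator NolP is present, so *kepQ* is transcribed.
→ *kepQ* is ON.
cAMP is absent, so BexW is inactive.
Required activator BexW is absent, so *pexW* is not transcribed.
So PexW is not produced.
Required activator PexW is absent, so *wexJ* is not transcribed.
→ *wexJ* is OFF.
Zn²⁺ is absent, so NerU is active.
No repressor is bound and NerU is active, so *torY* is transcribed.
So TorY is produced and active.
Rhamnulose is present, so JovX is inactive.
Autoinducer-2 is present, so KosD is inactive.
Required activator KosD is absent, so *sibX* is not transcribed.
So SibX is not produced.
Activator TorY is present, so *sibW* is transcribed.
→ *sibW* is ON.
c-di-GMP is absent, so FenQ is inactive.
With no repressor bound, *velX* is transcribed.
So VelX is produced and active.
Turanose is absent, so FubM is active.
Cu²⁺ is absent, so RudC is active.
With repressor FubM bound, *torM* is not transcribed.
So TorM is not produced.
With repressor VelX bound, *bexC* is not transcribed.
→ *bexC* is OFF.
Glyoxylate is present, so SibU is active.
Melibiose is absent, so GixN is inactive.
Fuculose is present, so KepA is inactive.
No activator is available at the *haxH* promoter, so *haxH* is not transcribed.
So HaxH is not produced.
With repressor SibU bound, *mibD* is not transcribed.
→ *mibD* is OFF.
2 of the 5 genes are transcribed.

2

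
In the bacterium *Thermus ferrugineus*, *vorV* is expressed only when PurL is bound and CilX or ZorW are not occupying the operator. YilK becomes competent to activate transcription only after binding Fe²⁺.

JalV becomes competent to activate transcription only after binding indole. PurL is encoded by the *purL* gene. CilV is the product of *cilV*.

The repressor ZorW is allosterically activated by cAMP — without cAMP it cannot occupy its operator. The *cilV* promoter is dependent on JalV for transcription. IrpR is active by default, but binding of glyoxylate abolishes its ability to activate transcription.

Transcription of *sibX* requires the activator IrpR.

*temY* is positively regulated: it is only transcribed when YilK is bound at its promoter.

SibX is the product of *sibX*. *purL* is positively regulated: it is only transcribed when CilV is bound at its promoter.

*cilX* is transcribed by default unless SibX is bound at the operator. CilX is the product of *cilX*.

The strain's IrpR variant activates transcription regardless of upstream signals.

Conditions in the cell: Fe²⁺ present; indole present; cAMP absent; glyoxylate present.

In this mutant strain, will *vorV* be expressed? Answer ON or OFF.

IrpR is constitutively active in this strain.
No repressor is bound and IrpR is active, so *sibX* is transcribed.
So SibX is produced and active.
With repressor SibX bound, *cilX* is not transcribed.
So CilX is not produced.
cAMP is absent, so ZorW is inactive.
Indole is present, so JalV is active.
No repressor is bound and JalV is active, so *cilV* is transcribed.
So CilV is produced and active.
No repressor is bound and CilV is active, so *purL* is transcribed.
So PurL is produced and active.
No repressor is bound and PurL is active, so *vorV* is transcribed.

ON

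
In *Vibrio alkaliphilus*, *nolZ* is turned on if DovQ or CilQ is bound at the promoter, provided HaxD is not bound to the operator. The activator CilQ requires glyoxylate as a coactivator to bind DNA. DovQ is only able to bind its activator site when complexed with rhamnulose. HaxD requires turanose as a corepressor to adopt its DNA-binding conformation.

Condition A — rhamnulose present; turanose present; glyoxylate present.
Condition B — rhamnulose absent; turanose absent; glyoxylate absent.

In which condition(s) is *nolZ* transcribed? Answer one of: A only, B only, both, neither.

Condition A:
Rhamnulose is present, so DovQ is active.
Turanose is present, so HaxD is active.
Glyoxylate is present, so CilQ is active.
With repressor HaxD bound, *nolZ* is not transcribed.
→ *nolZ* is OFF in A.
Condition B:
Rhamnulose is absent, so DovQ is inactive.
Turanose is absent, so HaxD is inactive.
Glyoxylate is absent, so CilQ is inactive.
No activator is available at the *nolZ* promoter, so *nolZ* is not transcribed.
→ *nolZ* is OFF in B.

neither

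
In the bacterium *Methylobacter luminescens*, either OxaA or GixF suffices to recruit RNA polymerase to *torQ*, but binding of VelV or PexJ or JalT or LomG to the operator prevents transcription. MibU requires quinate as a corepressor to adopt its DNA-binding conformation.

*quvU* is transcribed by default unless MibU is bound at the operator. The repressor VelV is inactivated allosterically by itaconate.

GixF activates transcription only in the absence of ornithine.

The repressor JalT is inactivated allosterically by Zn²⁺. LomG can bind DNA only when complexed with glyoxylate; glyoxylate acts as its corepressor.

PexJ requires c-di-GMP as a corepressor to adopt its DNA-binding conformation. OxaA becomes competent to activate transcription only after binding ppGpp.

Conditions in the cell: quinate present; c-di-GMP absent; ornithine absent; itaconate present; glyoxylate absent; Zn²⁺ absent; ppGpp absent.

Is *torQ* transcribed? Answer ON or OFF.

OFF

Itaconate is present, so VelV is inactive.
c-di-GMP is absent, so PexJ is inactive.
Zn²⁺ is absent, so JalT is active.
ppGpp is absent, so OxaA is inactive.
Glyoxylate is absent, so LomG is inactive.
Ornithine is absent, so GixF is active.
With repressor JalT bound, *torQ* is not transcribed.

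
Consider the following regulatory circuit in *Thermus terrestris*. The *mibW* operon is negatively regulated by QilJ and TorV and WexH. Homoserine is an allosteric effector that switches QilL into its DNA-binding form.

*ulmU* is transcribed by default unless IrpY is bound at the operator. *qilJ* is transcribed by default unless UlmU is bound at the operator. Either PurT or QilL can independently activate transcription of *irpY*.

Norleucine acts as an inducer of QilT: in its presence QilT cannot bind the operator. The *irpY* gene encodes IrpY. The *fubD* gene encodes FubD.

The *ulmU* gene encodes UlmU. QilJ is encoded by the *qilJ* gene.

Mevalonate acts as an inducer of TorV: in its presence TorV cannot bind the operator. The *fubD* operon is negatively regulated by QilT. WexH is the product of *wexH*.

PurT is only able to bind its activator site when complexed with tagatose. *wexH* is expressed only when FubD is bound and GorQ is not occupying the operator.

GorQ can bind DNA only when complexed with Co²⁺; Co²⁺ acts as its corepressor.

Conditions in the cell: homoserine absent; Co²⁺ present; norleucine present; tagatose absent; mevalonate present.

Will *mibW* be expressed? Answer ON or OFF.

ON

Tagatose is absent, so PurT is inactive.
Homoserine is absent, so QilL is inactive.
No activator is available at the *irpY* promoter, so *irpY* is not transcribed.
So IrpY is not produced.
With no repressor bound, *ulmU* is transcribed.
So UlmU is produced and active.
With repressor UlmU bound, *qilJ* is not transcribed.
So QilJ is not produced.
Mevalonate is present, so TorV is inactive.
Co²⁺ is present, so GorQ is active.
Norleucine is present, so QilT is inactive.
With no repressor bound, *fubD* is transcribed.
So FubD is produced and active.
With repressor GorQ bound, *wexH* is not transcribed.
So WexH is not produced.
With no repressor bound, *mibW* is transcribed.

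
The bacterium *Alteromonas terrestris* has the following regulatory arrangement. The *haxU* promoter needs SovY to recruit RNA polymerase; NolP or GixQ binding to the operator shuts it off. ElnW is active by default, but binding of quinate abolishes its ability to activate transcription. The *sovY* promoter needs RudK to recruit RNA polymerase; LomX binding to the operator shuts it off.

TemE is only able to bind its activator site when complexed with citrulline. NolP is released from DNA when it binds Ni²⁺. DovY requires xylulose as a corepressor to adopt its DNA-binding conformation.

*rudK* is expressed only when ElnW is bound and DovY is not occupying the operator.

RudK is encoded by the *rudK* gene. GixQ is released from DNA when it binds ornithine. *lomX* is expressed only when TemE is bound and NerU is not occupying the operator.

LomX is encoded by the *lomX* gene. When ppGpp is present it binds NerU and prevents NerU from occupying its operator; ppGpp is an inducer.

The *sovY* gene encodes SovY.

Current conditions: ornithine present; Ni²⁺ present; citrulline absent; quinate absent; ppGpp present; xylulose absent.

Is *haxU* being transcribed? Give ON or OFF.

Xylulose is absent, so DovY is inactive.
Quinate is absent, so ElnW is active.
No repressor is bound and ElnW is active, so *rudK* is transcribed.
So RudK is produced and active.
ppGpp is present, so NerU is inactive.
Citrulline is absent, so TemE is inactive.
Required activator TemE is absent, so *lomX* is not transcribed.
So LomX is not produced.
No repressor is bound and RudK is active, so *sovY* is transcribed.
So SovY is produced and active.
Ni²⁺ is present, so NolP is inactive.
Ornithine is present, so GixQ is inactive.
No repressor is bound and SovY is active, so *haxU* is transcribed.

ON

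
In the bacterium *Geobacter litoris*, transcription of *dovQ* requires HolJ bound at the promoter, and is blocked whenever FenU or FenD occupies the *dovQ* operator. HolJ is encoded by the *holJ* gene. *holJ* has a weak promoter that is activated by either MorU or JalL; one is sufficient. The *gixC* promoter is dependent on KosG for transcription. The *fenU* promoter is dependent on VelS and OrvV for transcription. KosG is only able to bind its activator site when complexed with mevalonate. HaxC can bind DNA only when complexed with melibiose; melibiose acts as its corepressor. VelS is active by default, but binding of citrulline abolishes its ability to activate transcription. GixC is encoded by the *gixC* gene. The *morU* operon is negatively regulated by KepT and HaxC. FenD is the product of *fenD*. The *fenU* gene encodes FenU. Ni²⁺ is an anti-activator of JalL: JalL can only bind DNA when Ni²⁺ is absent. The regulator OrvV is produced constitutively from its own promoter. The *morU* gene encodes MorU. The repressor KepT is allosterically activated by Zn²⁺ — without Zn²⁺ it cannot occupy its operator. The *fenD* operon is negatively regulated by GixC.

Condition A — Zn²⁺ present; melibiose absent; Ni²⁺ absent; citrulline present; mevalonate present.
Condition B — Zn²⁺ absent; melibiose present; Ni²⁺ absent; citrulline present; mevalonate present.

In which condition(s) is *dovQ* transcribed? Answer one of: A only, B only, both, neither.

Condition A:
Zn²⁺ is present, so KepT is active.
Melibiose is absent, so HaxC is inactive.
With repressor KepT bound, *morU* is not transcribed.
So MorU is not produced.
Ni²⁺ is absent, so JalL is active.
Activator JalL is present, so *holJ* is transcribed.
So HolJ is produced and active.
Citrulline is present, so VelS is inactive.
OrvV is produced constitutively and is active.
Required activator VelS is absent, so *fenU* is not transcribed.
So FenU is not produced.
Mevalonate is present, so KosG is active.
No repressor is bound and KosG is active, so *gixC* is transcribed.
So GixC is produced and active.
With repressor GixC bound, *fenD* is not transcribed.
So FenD is not produced.
No repressor is bound and HolJ is active, so *dovQ* is transcribed.
→ *dovQ* is ON in A.
Condition B:
Zn²⁺ is absent, so KepT is inactive.
Melibiose is present, so HaxC is active.
With repressor HaxC bound, *morU* is not transcribed.
So MorU is not produced.
Ni²⁺ is absent, so JalL is active.
Activator JalL is present, so *holJ* is transcribed.
So HolJ is produced and active.
Citrulline is present, so VelS is inactive.
OrvV is produced constitutively and is active.
Required activator VelS is absent, so *fenU* is not transcribed.
So FenU is not produced.
Mevalonate is present, so KosG is active.
No repressor is bound and KosG is active, so *gixC* is transcribed.
So GixC is produced and active.
With repressor GixC bound, *fenD* is not transcribed.
So FenD is not produced.
No repressor is bound and HolJ is active, so *dovQ* is transcribed.
→ *dovQ* is ON in B.

both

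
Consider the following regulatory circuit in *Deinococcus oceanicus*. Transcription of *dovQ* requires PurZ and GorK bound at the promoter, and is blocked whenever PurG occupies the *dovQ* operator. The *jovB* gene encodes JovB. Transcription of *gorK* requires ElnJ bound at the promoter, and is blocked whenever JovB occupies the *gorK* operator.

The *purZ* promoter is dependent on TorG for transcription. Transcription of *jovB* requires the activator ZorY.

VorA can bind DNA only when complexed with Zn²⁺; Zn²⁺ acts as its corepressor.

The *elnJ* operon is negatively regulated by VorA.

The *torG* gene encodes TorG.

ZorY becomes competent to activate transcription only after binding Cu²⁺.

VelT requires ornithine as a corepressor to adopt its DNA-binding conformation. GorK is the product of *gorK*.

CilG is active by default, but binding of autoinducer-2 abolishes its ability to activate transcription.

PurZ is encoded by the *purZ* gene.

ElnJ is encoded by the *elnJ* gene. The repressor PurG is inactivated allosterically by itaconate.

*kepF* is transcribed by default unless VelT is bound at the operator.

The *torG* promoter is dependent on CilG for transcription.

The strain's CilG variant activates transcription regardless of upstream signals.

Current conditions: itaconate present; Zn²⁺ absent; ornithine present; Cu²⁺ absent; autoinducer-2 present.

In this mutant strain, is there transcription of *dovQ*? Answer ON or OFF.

Itaconate is present, so PurG is inactive.
CilG is constitutively active in this strain.
No repressor is bound and CilG is active, so *torG* is transcribed.
So TorG is produced and active.
No repressor is bound and TorG is active, so *purZ* is transcribed.
So PurZ is produced and active.
Cu²⁺ is absent, so ZorY is inactive.
Required activator ZorY is absent, so *jovB* is not transcribed.
So JovB is not produced.
Zn²⁺ is absent, so VorA is inactive.
With no repressor bound, *elnJ* is transcribed.
So ElnJ is produced and active.
No repressor is bound and ElnJ is active, so *gorK* is transcribed.
So GorK is produced and active.
No repressor is bound and PurZ and GorK are active, so *dovQ* is transcribed.

ON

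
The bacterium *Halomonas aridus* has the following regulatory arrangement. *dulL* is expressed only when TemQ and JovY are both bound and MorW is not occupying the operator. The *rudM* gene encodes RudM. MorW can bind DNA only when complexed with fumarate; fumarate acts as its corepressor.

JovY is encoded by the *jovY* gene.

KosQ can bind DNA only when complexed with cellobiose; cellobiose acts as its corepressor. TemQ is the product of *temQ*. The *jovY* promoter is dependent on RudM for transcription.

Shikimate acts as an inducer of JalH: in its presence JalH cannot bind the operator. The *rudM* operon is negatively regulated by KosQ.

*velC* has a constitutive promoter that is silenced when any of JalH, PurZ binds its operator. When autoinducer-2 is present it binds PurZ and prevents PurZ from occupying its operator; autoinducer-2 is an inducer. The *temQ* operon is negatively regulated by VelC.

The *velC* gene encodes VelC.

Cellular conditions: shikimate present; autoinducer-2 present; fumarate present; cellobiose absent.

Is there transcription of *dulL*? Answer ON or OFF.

OFF

Shikimate is present, so JalH is inactive.
Autoinducer-2 is present, so PurZ is inactive.
With no repressor bound, *velC* is transcribed.
So VelC is produced and active.
With repressor VelC bound, *temQ* is not transcribed.
So TemQ is not produced.
Cellobiose is absent, so KosQ is inactive.
With no repressor bound, *rudM* is transcribed.
So RudM is produced and active.
No repressor is bound and RudM is active, so *jovY* is transcribed.
So JovY is produced and active.
Fumarate is present, so MorW is active.
With repressor MorW bound, *dulL* is not transcribed.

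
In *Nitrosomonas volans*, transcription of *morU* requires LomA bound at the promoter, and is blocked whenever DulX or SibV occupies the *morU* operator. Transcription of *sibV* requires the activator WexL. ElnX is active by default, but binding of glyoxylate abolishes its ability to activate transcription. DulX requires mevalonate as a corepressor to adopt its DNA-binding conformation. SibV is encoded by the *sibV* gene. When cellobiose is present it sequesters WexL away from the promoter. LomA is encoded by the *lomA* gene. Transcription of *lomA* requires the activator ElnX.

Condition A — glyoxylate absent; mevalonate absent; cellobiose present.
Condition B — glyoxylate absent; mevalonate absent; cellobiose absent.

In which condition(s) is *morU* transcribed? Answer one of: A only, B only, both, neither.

Condition A:
Glyoxylate is absent, so ElnX is active.
No repressor is bound and ElnX is active, so *lomA* is transcribed.
So LomA is produced and active.
Mevalonate is absent, so DulX is inactive.
Cellobiose is present, so WexL is inactive.
Required activator WexL is absent, so *sibV* is not transcribed.
So SibV is not produced.
No repressor is bound and LomA is active, so *morU* is transcribed.
→ *morU* is ON in A.
Condition B:
Glyoxylate is absent, so ElnX is active.
No repressor is bound and ElnX is active, so *lomA* is transcribed.
So LomA is produced and active.
Mevalonate is absent, so DulX is inactive.
Cellobiose is absent, so WexL is active.
No repressor is bound and WexL is active, so *sibV* is transcribed.
So SibV is produced and active.
With repressor SibV bound, *morU* is not transcribed.
→ *morU* is OFF in B.

A only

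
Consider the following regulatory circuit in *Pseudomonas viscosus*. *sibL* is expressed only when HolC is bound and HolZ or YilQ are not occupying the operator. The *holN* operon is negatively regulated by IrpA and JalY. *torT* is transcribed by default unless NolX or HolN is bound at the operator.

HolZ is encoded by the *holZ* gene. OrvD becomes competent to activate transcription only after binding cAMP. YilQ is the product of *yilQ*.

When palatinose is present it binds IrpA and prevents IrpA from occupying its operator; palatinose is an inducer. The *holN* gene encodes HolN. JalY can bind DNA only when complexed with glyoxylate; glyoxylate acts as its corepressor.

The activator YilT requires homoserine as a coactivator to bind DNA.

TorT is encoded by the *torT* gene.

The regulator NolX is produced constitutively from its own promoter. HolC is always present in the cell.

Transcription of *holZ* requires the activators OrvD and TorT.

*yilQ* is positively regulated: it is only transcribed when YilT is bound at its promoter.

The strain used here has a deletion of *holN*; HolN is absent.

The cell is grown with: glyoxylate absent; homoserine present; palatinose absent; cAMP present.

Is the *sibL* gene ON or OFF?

OFF

cAMP is present, so OrvD is active.
NolX is produced constitutively and is active.
HolN is non-functional in this strain, so it has no effect.
With repressor NolX bound, *torT* is not transcribed.
So TorT is not produced.
Required activator TorT is absent, so *holZ* is not transcribed.
So HolZ is not produced.
Homoserine is present, so YilT is active.
No repressor is bound and YilT is active, so *yilQ* is transcribed.
So YilQ is produced and active.
HolC is produced constitutively and is active.
With repressor YilQ bound, *sibL* is not transcribed.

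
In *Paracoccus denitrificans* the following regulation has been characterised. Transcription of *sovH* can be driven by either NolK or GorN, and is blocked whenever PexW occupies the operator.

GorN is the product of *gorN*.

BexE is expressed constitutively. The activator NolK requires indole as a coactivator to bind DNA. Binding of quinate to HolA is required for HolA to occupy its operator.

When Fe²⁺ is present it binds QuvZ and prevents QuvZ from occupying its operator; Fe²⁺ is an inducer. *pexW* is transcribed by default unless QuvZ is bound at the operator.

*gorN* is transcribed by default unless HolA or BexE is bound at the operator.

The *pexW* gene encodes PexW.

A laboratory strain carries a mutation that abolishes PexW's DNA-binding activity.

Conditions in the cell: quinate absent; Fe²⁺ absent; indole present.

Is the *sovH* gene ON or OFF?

PexW is non-functional in this strain, so it has no effect.
Indole is present, so NolK is active.
Quinate is absent, so HolA is inactive.
BexE is produced constitutively and is active.
With repressor BexE bound, *gorN* is not transcribed.
So GorN is not produced.
Activator NolK is present, so *sovH* is transcribed.

ON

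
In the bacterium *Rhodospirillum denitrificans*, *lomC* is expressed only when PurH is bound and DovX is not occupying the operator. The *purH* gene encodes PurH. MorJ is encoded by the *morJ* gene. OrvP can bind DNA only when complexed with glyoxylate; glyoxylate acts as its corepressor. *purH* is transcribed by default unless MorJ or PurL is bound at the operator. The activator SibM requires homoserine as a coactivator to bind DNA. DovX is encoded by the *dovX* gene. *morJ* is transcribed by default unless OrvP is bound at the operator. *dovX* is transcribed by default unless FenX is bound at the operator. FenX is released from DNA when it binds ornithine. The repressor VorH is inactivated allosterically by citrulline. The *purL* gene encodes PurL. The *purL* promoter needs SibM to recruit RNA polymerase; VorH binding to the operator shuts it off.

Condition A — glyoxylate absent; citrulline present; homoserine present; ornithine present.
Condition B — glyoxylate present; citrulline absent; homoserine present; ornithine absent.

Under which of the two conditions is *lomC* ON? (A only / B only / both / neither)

Condition A:
Glyoxylate is absent, so OrvP is inactive.
With no repressor bound, *morJ* is transcribed.
So MorJ is produced and active.
Citrulline is present, so VorH is inactive.
Homoserine is present, so SibM is active.
No repressor is bound and SibM is active, so *purL* is transcribed.
So PurL is produced and active.
With repressor MorJ bound, *purH* is not transcribed.
So PurH is not produced.
Ornithine is present, so FenX is inactive.
With no repressor bound, *dovX* is transcribed.
So DovX is produced and active.
With repressor DovX bound, *lomC* is not transcribed.
→ *lomC* is OFF in A.
Condition B:
Glyoxylate is present, so OrvP is active.
With repressor OrvP bound, *morJ* is not transcribed.
So MorJ is not produced.
Citrulline is absent, so VorH is active.
Homoserine is present, so SibM is active.
With repressor VorH bound, *purL* is not transcribed.
So PurL is not produced.
With no repressor bound, *purH* is transcribed.
So PurH is produced and active.
Ornithine is absent, so FenX is active.
With repressor FenX bound, *dovX* is not transcribed.
So DovX is not produced.
No repressor is bound and PurH is active, so *lomC* is transcribed.
→ *lomC* is ON in B.

B only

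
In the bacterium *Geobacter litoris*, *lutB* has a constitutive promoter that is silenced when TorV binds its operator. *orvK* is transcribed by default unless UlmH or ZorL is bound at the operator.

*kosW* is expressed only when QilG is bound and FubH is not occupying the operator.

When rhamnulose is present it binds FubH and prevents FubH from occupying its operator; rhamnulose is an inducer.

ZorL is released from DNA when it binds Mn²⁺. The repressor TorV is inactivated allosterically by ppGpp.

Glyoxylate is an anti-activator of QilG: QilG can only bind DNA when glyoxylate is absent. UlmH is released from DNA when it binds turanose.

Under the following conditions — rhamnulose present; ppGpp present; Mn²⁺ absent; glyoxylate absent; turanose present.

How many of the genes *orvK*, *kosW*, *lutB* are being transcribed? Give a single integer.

Turanose is present, so UlmH is inactive.
Mn²⁺ is absent, so ZorL is active.
With repressor ZorL bound, *orvK* is not transcribed.
→ *orvK* is OFF.
Rhamnulose is present, so FubH is inactive.
Glyoxylate is absent, so QilG is active.
No repressor is bound and QilG is active, so *kosW* is transcribed.
→ *kosW* is ON.
ppGpp is present, so TorV is inactive.
With no repressor bound, *lutB* is transcribed.
→ *lutB* is ON.
2 of the 3 genes are transcribed.

2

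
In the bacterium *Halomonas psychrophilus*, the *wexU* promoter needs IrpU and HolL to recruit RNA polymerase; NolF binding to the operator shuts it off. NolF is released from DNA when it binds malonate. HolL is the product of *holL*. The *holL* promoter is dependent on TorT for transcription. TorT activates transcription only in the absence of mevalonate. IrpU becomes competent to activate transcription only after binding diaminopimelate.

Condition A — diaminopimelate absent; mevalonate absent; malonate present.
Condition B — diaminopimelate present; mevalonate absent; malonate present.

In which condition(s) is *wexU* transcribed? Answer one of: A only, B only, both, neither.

Condition A:
Diaminopimelate is absent, so IrpU is inactive.
Mevalonate is absent, so TorT is active.
No repressor is bound and TorT is active, so *holL* is transcribed.
So HolL is produced and active.
Malonate is present, so NolF is inactive.
Required activator IrpU is absent, so *wexU* is not transcribed.
→ *wexU* is OFF in A.
Condition B:
Diaminopimelate is present, so IrpU is active.
Mevalonate is absent, so TorT is active.
No repressor is bound and TorT is active, so *holL* is transcribed.
So HolL is produced and active.
Malonate is present, so NolF is inactive.
No repressor is bound and IrpU and HolL are active, so *wexU* is transcribed.
→ *wexU* is ON in B.

B only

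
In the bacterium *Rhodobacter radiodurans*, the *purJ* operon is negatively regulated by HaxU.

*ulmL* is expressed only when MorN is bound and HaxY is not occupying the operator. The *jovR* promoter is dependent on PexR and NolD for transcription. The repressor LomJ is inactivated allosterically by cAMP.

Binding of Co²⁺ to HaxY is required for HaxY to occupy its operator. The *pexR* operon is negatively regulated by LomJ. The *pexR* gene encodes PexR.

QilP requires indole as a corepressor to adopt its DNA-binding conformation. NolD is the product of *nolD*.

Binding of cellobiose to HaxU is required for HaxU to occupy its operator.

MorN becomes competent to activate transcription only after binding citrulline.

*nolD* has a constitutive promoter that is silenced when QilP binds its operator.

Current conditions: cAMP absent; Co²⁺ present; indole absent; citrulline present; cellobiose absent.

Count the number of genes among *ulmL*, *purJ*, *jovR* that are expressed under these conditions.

Co²⁺ is present, so HaxY is active.
Citrulline is present, so MorN is active.
With repressor HaxY bound, *ulmL* is not transcribed.
→ *ulmL* is OFF.
Cellobiose is absent, so HaxU is inactive.
With no repressor bound, *purJ* is transcribed.
→ *purJ* is ON.
cAMP is absent, so LomJ is active.
With repressor LomJ bound, *pexR* is not transcribed.
So PexR is not produced.
Indole is absent, so QilP is inactive.
With no repressor bound, *nolD* is transcribed.
So NolD is produced and active.
Required activator PexR is absent, so *jovR* is not transcribed.
→ *jovR* is OFF.
1 of the 3 genes is transcribed.

1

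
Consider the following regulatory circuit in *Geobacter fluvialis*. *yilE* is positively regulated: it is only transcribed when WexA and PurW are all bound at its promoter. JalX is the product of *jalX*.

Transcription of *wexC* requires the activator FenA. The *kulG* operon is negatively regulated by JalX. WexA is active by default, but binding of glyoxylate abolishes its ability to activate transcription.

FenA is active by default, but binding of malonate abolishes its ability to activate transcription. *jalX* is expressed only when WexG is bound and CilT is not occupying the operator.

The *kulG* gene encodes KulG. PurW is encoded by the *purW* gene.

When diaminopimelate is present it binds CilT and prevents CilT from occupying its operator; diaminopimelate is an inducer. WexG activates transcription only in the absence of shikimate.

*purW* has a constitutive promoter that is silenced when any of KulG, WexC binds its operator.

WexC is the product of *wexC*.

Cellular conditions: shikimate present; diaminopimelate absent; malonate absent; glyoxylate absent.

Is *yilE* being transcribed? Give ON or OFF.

Glyoxylate is absent, so WexA is active.
Diaminopimelate is absent, so CilT is active.
Shikimate is present, so WexG is inactive.
With repressor CilT bound, *jalX* is not transcribed.
So JalX is not produced.
With no repressor bound, *kulG* is transcribed.
So KulG is produced and active.
Malonate is absent, so FenA is active.
No repressor is bound and FenA is active, so *wexC* is transcribed.
So WexC is produced and active.
With repressor KulG bound, *purW* is not transcribed.
So PurW is not produced.
Required activator PurW is absent, so *yilE* is not transcribed.

OFF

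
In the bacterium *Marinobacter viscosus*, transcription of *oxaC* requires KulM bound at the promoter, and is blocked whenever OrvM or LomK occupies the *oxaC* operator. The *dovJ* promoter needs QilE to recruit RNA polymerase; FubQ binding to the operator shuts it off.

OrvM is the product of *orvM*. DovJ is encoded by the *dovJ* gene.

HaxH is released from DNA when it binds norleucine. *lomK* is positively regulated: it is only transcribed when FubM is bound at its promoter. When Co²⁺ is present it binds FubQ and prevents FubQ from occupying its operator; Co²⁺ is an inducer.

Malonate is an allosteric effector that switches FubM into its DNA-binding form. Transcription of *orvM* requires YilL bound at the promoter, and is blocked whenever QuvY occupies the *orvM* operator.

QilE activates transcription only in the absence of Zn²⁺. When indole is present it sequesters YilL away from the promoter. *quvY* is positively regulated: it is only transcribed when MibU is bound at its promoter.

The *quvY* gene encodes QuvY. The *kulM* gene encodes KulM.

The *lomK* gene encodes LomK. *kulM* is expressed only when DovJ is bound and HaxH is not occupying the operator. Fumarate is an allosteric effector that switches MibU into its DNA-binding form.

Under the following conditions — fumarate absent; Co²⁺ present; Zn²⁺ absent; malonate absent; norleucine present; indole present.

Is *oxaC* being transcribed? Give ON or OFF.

ON

Fumarate is absent, so MibU is inactive.
Required activator MibU is absent, so *quvY* is not transcribed.
So QuvY is not produced.
Indole is present, so YilL is inactive.
Required activator YilL is absent, so *orvM* is not transcribed.
So OrvM is not produced.
Zn²⁺ is absent, so QilE is active.
Co²⁺ is present, so FubQ is inactive.
No repressor is bound and QilE is active, so *dovJ* is transcribed.
So DovJ is produced and active.
Norleucine is present, so HaxH is inactive.
No repressor is bound and DovJ is active, so *kulM* is transcribed.
So KulM is produced and active.
Malonate is absent, so FubM is inactive.
Required activator FubM is absent, so *lomK* is not transcribed.
So LomK is not produced.
No repressor is bound and KulM is active, so *oxaC* is transcribed.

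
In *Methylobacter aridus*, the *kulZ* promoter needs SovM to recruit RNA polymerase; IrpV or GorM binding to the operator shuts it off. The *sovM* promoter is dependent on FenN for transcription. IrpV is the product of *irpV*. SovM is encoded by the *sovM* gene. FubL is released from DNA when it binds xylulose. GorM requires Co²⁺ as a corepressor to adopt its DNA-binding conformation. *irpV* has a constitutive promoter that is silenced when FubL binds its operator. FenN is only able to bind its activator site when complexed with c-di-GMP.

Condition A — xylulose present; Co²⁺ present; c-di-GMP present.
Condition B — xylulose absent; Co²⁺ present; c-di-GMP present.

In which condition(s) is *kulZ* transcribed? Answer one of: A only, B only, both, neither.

neither

Condition A:
Xylulose is present, so FubL is inactive.
With no repressor bound, *irpV* is transcribed.
So IrpV is produced and active.
Co²⁺ is present, so GorM is active.
c-di-GMP is present, so FenN is active.
No repressor is bound and FenN is active, so *sovM* is transcribed.
So SovM is produced and active.
With repressor IrpV bound, *kulZ* is not transcribed.
→ *kulZ* is OFF in A.
Condition B:
Xylulose is absent, so FubL is active.
With repressor FubL bound, *irpV* is not transcribed.
So IrpV is not produced.
Co²⁺ is present, so GorM is active.
c-di-GMP is present, so FenN is active.
No repressor is bound and FenN is active, so *sovM* is transcribed.
So SovM is produced and active.
With repressor GorM bound, *kulZ* is not transcribed.
→ *kulZ* is OFF in B.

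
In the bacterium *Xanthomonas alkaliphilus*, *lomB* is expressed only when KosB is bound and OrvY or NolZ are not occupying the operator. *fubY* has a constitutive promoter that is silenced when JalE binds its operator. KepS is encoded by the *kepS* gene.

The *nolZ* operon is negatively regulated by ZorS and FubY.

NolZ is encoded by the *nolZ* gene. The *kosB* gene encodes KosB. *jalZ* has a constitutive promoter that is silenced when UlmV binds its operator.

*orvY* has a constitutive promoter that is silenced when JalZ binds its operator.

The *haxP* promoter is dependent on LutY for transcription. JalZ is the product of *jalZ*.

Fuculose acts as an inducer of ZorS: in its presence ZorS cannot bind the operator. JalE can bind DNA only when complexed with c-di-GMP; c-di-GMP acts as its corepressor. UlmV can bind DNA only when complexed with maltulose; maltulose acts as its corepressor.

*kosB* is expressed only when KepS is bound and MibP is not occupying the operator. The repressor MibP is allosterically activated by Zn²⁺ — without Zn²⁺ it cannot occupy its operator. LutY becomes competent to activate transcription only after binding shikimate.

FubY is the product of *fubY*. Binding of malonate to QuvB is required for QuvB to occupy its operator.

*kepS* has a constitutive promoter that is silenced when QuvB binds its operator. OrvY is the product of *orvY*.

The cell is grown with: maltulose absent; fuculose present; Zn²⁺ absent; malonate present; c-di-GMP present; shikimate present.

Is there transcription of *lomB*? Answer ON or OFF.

Maltulose is absent, so UlmV is inactive.
With no repressor bound, *jalZ* is transcribed.
So JalZ is produced and active.
With repressor JalZ bound, *orvY* is not transcribed.
So OrvY is not produced.
Fuculose is present, so ZorS is inactive.
c-di-GMP is present, so JalE is active.
With repressor JalE bound, *fubY* is not transcribed.
So FubY is not produced.
With no repressor bound, *nolZ* is transcribed.
So NolZ is produced and active.
Zn²⁺ is absent, so MibP is inactive.
Malonate is present, so QuvB is active.
With repressor QuvB bound, *kepS* is not transcribed.
So KepS is not produced.
Required activator KepS is absent, so *kosB* is not transcribed.
So KosB is not produced.
With repressor NolZ bound, *lomB* is not transcribed.

OFF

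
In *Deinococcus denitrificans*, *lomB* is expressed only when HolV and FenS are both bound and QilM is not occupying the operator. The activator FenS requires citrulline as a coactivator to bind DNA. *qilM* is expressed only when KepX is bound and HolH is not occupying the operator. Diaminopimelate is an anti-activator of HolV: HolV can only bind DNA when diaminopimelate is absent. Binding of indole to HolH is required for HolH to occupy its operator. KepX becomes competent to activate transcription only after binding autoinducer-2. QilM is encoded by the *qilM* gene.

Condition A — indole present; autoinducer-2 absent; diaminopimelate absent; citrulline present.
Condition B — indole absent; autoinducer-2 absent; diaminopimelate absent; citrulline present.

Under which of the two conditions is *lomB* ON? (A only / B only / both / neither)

Condition A:
Indole is present, so HolH is active.
Autoinducer-2 is absent, so KepX is inactive.
With repressor HolH bound, *qilM* is not transcribed.
So QilM is not produced.
Diaminopimelate is absent, so HolV is active.
Citrulline is present, so FenS is active.
No repressor is bound and HolV and FenS are active, so *lomB* is transcribed.
→ *lomB* is ON in A.
Condition B:
Indole is absent, so HolH is inactive.
Autoinducer-2 is absent, so KepX is inactive.
Required activator KepX is absent, so *qilM* is not transcribed.
So QilM is not produced.
Diaminopimelate is absent, so HolV is active.
Citrulline is present, so FenS is active.
No repressor is bound and HolV and FenS are active, so *lomB* is transcribed.
→ *lomB* is ON in B.

both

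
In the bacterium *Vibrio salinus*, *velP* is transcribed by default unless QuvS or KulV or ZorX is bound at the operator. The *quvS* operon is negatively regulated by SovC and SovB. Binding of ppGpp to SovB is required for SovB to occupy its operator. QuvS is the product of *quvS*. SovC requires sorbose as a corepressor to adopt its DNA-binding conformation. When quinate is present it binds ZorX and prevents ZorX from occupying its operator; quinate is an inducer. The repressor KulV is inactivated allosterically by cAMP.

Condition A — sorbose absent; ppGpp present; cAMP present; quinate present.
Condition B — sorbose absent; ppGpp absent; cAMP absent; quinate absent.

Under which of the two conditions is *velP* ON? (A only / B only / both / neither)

Condition A:
Sorbose is absent, so SovC is inactive.
ppGpp is present, so SovB is active.
With repressor SovB bound, *quvS* is not transcribed.
So QuvS is not produced.
cAMP is present, so KulV is inactive.
Quinate is present, so ZorX is inactive.
With no repressor bound, *velP* is transcribed.
→ *velP* is ON in A.
Condition B:
Sorbose is absent, so SovC is inactive.
ppGpp is absent, so SovB is inactive.
With no repressor bound, *quvS* is transcribed.
So QuvS is produced and active.
cAMP is absent, so KulV is active.
Quinate is absent, so ZorX is active.
With repressor QuvS bound, *velP* is not transcribed.
→ *velP* is OFF in B.

A only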